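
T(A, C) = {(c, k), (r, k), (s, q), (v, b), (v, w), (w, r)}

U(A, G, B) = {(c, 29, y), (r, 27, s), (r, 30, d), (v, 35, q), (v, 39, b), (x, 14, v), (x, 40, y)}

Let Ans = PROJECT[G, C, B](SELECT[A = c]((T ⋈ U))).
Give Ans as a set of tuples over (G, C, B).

{(29, k, y)}

T ⋈ U (natural join on A): {(c, k, 29, y), (r, k, 27, s), (r, k, 30, d), (v, b, 35, q), (v, b, 39, b), (v, w, 35, q), (v, w, 39, b)}
Filtering on A = c leaves {(c, k, 29, y)}.
Projecting to G, C, B: {(29, k, y)}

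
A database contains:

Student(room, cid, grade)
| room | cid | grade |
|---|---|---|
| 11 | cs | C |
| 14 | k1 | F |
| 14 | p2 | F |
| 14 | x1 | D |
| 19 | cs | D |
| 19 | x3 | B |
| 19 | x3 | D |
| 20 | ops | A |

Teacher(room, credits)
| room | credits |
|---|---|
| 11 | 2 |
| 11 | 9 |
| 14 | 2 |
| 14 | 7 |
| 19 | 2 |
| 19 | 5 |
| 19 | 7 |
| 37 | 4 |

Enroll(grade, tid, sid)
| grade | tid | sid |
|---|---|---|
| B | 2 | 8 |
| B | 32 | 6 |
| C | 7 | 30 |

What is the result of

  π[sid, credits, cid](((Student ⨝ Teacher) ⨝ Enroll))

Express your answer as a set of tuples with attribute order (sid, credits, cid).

Joining Student and Teacher on room yields {(11, cs, C, 2), (11, cs, C, 9), (14, k1, F, 2), (14, k1, F, 7), (14, p2, F, 2), (14, p2, F, 7), (14, x1, D, 2), (14, x1, D, 7), (19, cs, D, 2), (19, cs, D, 5), (19, cs, D, 7), (19, x3, B, 2), (19, x3, B, 5), (19, x3, B, 7), (19, x3, D, 2), (19, x3, D, 5), (19, x3, D, 7)}.
Joining (Student ⨝ Teacher) and Enroll on grade yields {(11, cs, C, 2, 7, 30), (11, cs, C, 9, 7, 30), (19, x3, B, 2, 2, 8), (19, x3, B, 2, 32, 6), (19, x3, B, 5, 2, 8), (19, x3, B, 5, 32, 6), (19, x3, B, 7, 2, 8), (19, x3, B, 7, 32, 6)}.
Projecting to sid, credits, cid: {(30, 2, cs), (30, 9, cs), (6, 2, x3), (6, 5, x3), (6, 7, x3), (8, 2, x3), (8, 5, x3), (8, 7, x3)}

{(30, 2, cs), (30, 9, cs), (6, 2, x3), (6, 5, x3), (6, 7, x3), (8, 2, x3), (8, 5, x3), (8, 7, x3)}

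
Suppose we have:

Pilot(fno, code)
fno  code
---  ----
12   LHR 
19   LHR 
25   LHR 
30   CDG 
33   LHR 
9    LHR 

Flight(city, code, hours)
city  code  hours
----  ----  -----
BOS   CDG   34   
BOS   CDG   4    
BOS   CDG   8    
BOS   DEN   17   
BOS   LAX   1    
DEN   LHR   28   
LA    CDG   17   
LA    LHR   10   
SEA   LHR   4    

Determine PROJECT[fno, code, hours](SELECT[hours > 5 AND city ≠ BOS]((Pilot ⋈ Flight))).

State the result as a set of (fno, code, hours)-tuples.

{(12, LHR, 10), (12, LHR, 28), (19, LHR, 10), (19, LHR, 28), (25, LHR, 10), (25, LHR, 28), (30, CDG, 17), (33, LHR, 10), (33, LHR, 28), (9, LHR, 10), (9, LHR, 28)}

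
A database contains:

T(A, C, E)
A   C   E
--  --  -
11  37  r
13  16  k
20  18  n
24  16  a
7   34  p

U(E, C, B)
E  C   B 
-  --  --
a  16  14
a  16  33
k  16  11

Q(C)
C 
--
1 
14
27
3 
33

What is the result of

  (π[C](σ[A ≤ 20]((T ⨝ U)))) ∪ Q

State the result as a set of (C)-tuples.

{1, 14, 16, 27, 3, 33}

T ⋈ U (natural join on C, E): {(13, 16, k, 11), (24, 16, a, 14), (24, 16, a, 33)}
σ[A ≤ 20]: keep tuples satisfying A ≤ 20 → {(13, 16, k, 11)}
Keep only column(s) C: {16}
Taking the union: {1, 14, 16, 27, 3, 33}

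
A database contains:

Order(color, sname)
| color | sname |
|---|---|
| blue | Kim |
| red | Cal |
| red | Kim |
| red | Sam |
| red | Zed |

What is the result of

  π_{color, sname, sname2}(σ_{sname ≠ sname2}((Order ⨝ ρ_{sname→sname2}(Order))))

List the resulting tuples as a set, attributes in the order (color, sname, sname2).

{(red, Cal, Kim), (red, Cal, Sam), (red, Cal, Zed), (red, Kim, Cal), (red, Kim, Sam), (red, Kim, Zed), (red, Sam, Cal), (red, Sam, Kim), (red, Sam, Zed), (red, Zed, Cal), (red, Zed, Kim), (red, Zed, Sam)}

ρ[sname→sname2]: schema becomes (color, sname2); tuples unchanged.
Joining Order and ρ_{sname→sname2}(Order) on color yields {(blue, Kim, Kim), (red, Cal, Cal), (red, Cal, Kim), (red, Cal, Sam), (red, Cal, Zed), (red, Kim, Cal), (red, Kim, Kim), (red, Kim, Sam), (red, Kim, Zed), (red, Sam, Cal), (red, Sam, Kim), (red, Sam, Sam), (red, Sam, Zed), (red, Zed, Cal), (red, Zed, Kim), (red, Zed, Sam), (red, Zed, Zed)}.
Apply σ_{sname ≠ sname2}; surviving tuples: {(red, Cal, Kim), (red, Cal, Sam), (red, Cal, Zed), (red, Kim, Cal), (red, Kim, Sam), (red, Kim, Zed), (red, Sam, Cal), (red, Sam, Kim), (red, Sam, Zed), (red, Zed, Cal), (red, Zed, Kim), (red, Zed, Sam)}
Projecting to color, sname, sname2: {(red, Cal, Kim), (red, Cal, Sam), (red, Cal, Zed), (red, Kim, Cal), (red, Kim, Sam), (red, Kim, Zed), (red, Sam, Cal), (red, Sam, Kim), (red, Sam, Zed), (red, Zed, Cal), (red, Zed, Kim), (red, Zed, Sam)}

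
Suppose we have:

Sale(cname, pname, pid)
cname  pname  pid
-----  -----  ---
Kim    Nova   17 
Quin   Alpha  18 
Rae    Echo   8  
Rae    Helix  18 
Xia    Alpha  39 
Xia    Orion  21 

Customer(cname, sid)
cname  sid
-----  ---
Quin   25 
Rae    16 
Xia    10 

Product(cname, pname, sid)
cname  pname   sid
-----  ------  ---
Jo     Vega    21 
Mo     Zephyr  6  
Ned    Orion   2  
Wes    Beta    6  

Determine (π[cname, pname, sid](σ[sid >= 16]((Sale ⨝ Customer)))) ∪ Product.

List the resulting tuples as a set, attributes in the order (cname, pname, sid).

Natural join on cname: {(Quin, Alpha, 18, 25), (Rae, Echo, 8, 16), (Rae, Helix, 18, 16), (Xia, Alpha, 39, 10), (Xia, Orion, 21, 10)}
Apply σ_{sid >= 16}; surviving tuples: {(Quin, Alpha, 18, 25), (Rae, Echo, 8, 16), (Rae, Helix, 18, 16)}
π_{cname, pname, sid} gives {(Quin, Alpha, 25), (Rae, Echo, 16), (Rae, Helix, 16)}.
Set union of the two operands is {(Jo, Vega, 21), (Mo, Zephyr, 6), (Ned, Orion, 2), (Quin, Alpha, 25), (Rae, Echo, 16), (Rae, Helix, 16), (Wes, Beta, 6)}.

{(Jo, Vega, 21), (Mo, Zephyr, 6), (Ned, Orion, 2), (Quin, Alpha, 25), (Rae, Echo, 16), (Rae, Helix, 16), (Wes, Beta, 6)}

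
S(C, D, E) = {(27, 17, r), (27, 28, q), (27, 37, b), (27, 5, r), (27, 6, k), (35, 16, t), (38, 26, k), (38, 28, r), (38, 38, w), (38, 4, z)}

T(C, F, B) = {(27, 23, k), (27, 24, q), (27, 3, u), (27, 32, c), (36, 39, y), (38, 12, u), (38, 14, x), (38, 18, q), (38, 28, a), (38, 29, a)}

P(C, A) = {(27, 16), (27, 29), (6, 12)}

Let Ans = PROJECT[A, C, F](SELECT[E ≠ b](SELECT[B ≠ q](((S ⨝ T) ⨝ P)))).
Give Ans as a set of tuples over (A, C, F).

{(16, 27, 23), (16, 27, 3), (16, 27, 32), (29, 27, 23), (29, 27, 3), (29, 27, 32)}

S ⋈ T (natural join on C): {(27, 17, r, 23, k), (27, 17, r, 24, q), (27, 17, r, 3, u), (27, 17, r, 32, c), (27, 28, q, 23, k), (27, 28, q, 24, q), (27, 28, q, 3, u), (27, 28, q, 32, c), (27, 37, b, 23, k), (27, 37, b, 24, q), (27, 37, b, 3, u), (27, 37, b, 32, c), (27, 5, r, 23, k), (27, 5, r, 24, q), (27, 5, r, 3, u), (27, 5, r, 32, c), (27, 6, k, 23, k), (27, 6, k, 24, q), (27, 6, k, 3, u), (27, 6, k, 32, c), (38, 26, k, 12, u), (38, 26, k, 14, x), (38, 26, k, 18, q), (38, 26, k, 28, a), (38, 26, k, 29, a), (38, 28, r, 12, u), (38, 28, r, 14, x), (38, 28, r, 18, q), (38, 28, r, 28, a), (38, 28, r, 29, a), (38, 38, w, 12, u), (38, 38, w, 14, x), (38, 38, w, 18, q), (38, 38, w, 28, a), (38, 38, w, 29, a), (38, 4, z, 12, u), (38, 4, z, 14, x), (38, 4, z, 18, q), (38, 4, z, 28, a), (38, 4, z, 29, a)}
(S ⨝ T) ⋈ P (natural join on C): {(27, 17, r, 23, k, 16), (27, 17, r, 23, k, 29), (27, 17, r, 24, q, 16), (27, 17, r, 24, q, 29), (27, 17, r, 3, u, 16), (27, 17, r, 3, u, 29), (27, 17, r, 32, c, 16), (27, 17, r, 32, c, 29), (27, 28, q, 23, k, 16), (27, 28, q, 23, k, 29), (27, 28, q, 24, q, 16), (27, 28, q, 24, q, 29), (27, 28, q, 3, u, 16), (27, 28, q, 3, u, 29), (27, 28, q, 32, c, 16), (27, 28, q, 32, c, 29), (27, 37, b, 23, k, 16), (27, 37, b, 23, k, 29), (27, 37, b, 24, q, 16), (27, 37, b, 24, q, 29), (27, 37, b, 3, u, 16), (27, 37, b, 3, u, 29), (27, 37, b, 32, c, 16), (27, 37, b, 32, c, 29), (27, 5, r, 23, k, 16), (27, 5, r, 23, k, 29), (27, 5, r, 24, q, 16), (27, 5, r, 24, q, 29), (27, 5, r, 3, u, 16), (27, 5, r, 3, u, 29), (27, 5, r, 32, c, 16), (27, 5, r, 32, c, 29), (27, 6, k, 23, k, 16), (27, 6, k, 23, k, 29), (27, 6, k, 24, q, 16), (27, 6, k, 24, q, 29), (27, 6, k, 3, u, 16), (27, 6, k, 3, u, 29), (27, 6, k, 32, c, 16), (27, 6, k, 32, c, 29)}
Filtering on B ≠ q leaves {(27, 17, r, 23, k, 16), (27, 17, r, 23, k, 29), (27, 17, r, 3, u, 16), (27, 17, r, 3, u, 29), (27, 17, r, 32, c, 16), (27, 17, r, 32, c, 29), (27, 28, q, 23, k, 16), (27, 28, q, 23, k, 29), (27, 28, q, 3, u, 16), (27, 28, q, 3, u, 29), (27, 28, q, 32, c, 16), (27, 28, q, 32, c, 29), (27, 37, b, 23, k, 16), (27, 37, b, 23, k, 29), (27, 37, b, 3, u, 16), (27, 37, b, 3, u, 29), (27, 37, b, 32, c, 16), (27, 37, b, 32, c, 29), (27, 5, r, 23, k, 16), (27, 5, r, 23, k, 29), (27, 5, r, 3, u, 16), (27, 5, r, 3, u, 29), (27, 5, r, 32, c, 16), (27, 5, r, 32, c, 29), (27, 6, k, 23, k, 16), (27, 6, k, 23, k, 29), (27, 6, k, 3, u, 16), (27, 6, k, 3, u, 29), (27, 6, k, 32, c, 16), (27, 6, k, 32, c, 29)}.
Filtering on E ≠ b leaves {(27, 17, r, 23, k, 16), (27, 17, r, 23, k, 29), (27, 17, r, 3, u, 16), (27, 17, r, 3, u, 29), (27, 17, r, 32, c, 16), (27, 17, r, 32, c, 29), (27, 28, q, 23, k, 16), (27, 28, q, 23, k, 29), (27, 28, q, 3, u, 16), (27, 28, q, 3, u, 29), (27, 28, q, 32, c, 16), (27, 28, q, 32, c, 29), (27, 5, r, 23, k, 16), (27, 5, r, 23, k, 29), (27, 5, r, 3, u, 16), (27, 5, r, 3, u, 29), (27, 5, r, 32, c, 16), (27, 5, r, 32, c, 29), (27, 6, k, 23, k, 16), (27, 6, k, 23, k, 29), (27, 6, k, 3, u, 16), (27, 6, k, 3, u, 29), (27, 6, k, 32, c, 16), (27, 6, k, 32, c, 29)}.
Projecting to A, C, F (18 duplicate(s) eliminated): {(16, 27, 23), (16, 27, 3), (16, 27, 32), (29, 27, 23), (29, 27, 3), (29, 27, 32)}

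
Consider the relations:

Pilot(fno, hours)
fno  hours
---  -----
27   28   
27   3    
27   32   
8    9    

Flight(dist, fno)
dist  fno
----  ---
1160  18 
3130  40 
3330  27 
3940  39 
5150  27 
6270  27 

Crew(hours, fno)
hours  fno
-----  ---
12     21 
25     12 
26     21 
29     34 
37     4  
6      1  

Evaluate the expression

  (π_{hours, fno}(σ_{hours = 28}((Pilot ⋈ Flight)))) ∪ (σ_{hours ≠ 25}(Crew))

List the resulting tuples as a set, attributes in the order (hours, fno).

Pilot ⋈ Flight (natural join on fno): {(27, 28, 3330), (27, 28, 5150), (27, 28, 6270), (27, 3, 3330), (27, 3, 5150), (27, 3, 6270), (27, 32, 3330), (27, 32, 5150), (27, 32, 6270)}
Filtering on hours = 28 leaves {(27, 28, 3330), (27, 28, 5150), (27, 28, 6270)}.
π[hours, fno]: project onto (hours, fno) (2 duplicate(s) eliminated) → {(28, 27)}
Filtering on hours ≠ 25 leaves {(12, 21), (26, 21), (29, 34), (37, 4), (6, 1)}.
Set union of the two operands is {(12, 21), (26, 21), (28, 27), (29, 34), (37, 4), (6, 1)}.

{(12, 21), (26, 21), (28, 27), (29, 34), (37, 4), (6, 1)}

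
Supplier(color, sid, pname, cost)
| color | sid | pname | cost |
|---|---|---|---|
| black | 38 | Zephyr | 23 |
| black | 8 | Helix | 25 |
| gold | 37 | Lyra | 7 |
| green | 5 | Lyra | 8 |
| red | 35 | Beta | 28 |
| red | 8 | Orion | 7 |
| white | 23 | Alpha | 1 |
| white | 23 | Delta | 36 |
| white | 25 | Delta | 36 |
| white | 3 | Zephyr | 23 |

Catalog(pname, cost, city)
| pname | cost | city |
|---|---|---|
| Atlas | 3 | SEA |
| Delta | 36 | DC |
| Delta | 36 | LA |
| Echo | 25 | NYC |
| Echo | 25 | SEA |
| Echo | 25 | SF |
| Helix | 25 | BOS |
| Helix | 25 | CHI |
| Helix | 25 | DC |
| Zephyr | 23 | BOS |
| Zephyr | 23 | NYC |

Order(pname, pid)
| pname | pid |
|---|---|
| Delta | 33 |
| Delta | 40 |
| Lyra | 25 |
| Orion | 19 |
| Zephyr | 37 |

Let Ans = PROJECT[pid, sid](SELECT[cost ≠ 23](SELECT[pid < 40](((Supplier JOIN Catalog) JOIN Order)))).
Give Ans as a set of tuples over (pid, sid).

Natural join on pname, cost: {(black, 38, Zephyr, 23, BOS), (black, 38, Zephyr, 23, NYC), (black, 8, Helix, 25, BOS), (black, 8, Helix, 25, CHI), (black, 8, Helix, 25, DC), (white, 23, Delta, 36, DC), (white, 23, Delta, 36, LA), (white, 25, Delta, 36, DC), (white, 25, Delta, 36, LA), (white, 3, Zephyr, 23, BOS), (white, 3, Zephyr, 23, NYC)}
Natural join on pname: {(black, 38, Zephyr, 23, BOS, 37), (black, 38, Zephyr, 23, NYC, 37), (white, 23, Delta, 36, DC, 33), (white, 23, Delta, 36, DC, 40), (white, 23, Delta, 36, LA, 33), (white, 23, Delta, 36, LA, 40), (white, 25, Delta, 36, DC, 33), (white, 25, Delta, 36, DC, 40), (white, 25, Delta, 36, LA, 33), (white, 25, Delta, 36, LA, 40), (white, 3, Zephyr, 23, BOS, 37), (white, 3, Zephyr, 23, NYC, 37)}
Apply σ_{pid < 40}; surviving tuples: {(black, 38, Zephyr, 23, BOS, 37), (black, 38, Zephyr, 23, NYC, 37), (white, 23, Delta, 36, DC, 33), (white, 23, Delta, 36, LA, 33), (white, 25, Delta, 36, DC, 33), (white, 25, Delta, 36, LA, 33), (white, 3, Zephyr, 23, BOS, 37), (white, 3, Zephyr, 23, NYC, 37)}
Apply σ_{cost ≠ 23}; surviving tuples: {(white, 23, Delta, 36, DC, 33), (white, 23, Delta, 36, LA, 33), (white, 25, Delta, 36, DC, 33), (white, 25, Delta, 36, LA, 33)}
Keep only column(s) pid, sid (2 duplicate(s) eliminated): {(33, 23), (33, 25)}

{(33, 23), (33, 25)}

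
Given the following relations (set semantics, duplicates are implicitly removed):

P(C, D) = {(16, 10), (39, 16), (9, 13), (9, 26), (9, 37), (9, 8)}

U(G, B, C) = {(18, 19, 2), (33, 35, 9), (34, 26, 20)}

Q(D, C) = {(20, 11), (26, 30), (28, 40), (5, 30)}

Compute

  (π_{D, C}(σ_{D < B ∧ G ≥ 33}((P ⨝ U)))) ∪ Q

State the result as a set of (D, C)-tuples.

Natural join on C: {(9, 13, 33, 35), (9, 26, 33, 35), (9, 37, 33, 35), (9, 8, 33, 35)}
Apply σ_{D < B ∧ G ≥ 33}; surviving tuples: {(9, 13, 33, 35), (9, 26, 33, 35), (9, 8, 33, 35)}
π[D, C]: project onto (D, C) → {(13, 9), (26, 9), (8, 9)}
Union: {(13, 9), (26, 9), (8, 9)} with {(20, 11), (26, 30), (28, 40), (5, 30)} → {(13, 9), (20, 11), (26, 30), (26, 9), (28, 40), (5, 30), (8, 9)}

{(13, 9), (20, 11), (26, 30), (26, 9), (28, 40), (5, 30), (8, 9)}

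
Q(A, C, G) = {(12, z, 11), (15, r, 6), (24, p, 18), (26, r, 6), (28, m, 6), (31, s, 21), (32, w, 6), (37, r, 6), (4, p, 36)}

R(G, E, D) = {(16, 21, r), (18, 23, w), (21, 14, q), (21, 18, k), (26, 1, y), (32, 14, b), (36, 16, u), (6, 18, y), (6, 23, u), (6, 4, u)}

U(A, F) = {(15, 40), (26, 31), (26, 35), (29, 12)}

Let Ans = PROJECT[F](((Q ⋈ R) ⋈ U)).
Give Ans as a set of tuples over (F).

{31, 35, 40}

Q ⋈ R (natural join on G): {(15, r, 6, 18, y), (15, r, 6, 23, u), (15, r, 6, 4, u), (24, p, 18, 23, w), (26, r, 6, 18, y), (26, r, 6, 23, u), (26, r, 6, 4, u), (28, m, 6, 18, y), (28, m, 6, 23, u), (28, m, 6, 4, u), (31, s, 21, 14, q), (31, s, 21, 18, k), (32, w, 6, 18, y), (32, w, 6, 23, u), (32, w, 6, 4, u), (37, r, 6, 18, y), (37, r, 6, 23, u), (37, r, 6, 4, u), (4, p, 36, 16, u)}
(Q ⋈ R) ⋈ U (natural join on A): {(15, r, 6, 18, y, 40), (15, r, 6, 23, u, 40), (15, r, 6, 4, u, 40), (26, r, 6, 18, y, 31), (26, r, 6, 18, y, 35), (26, r, 6, 23, u, 31), (26, r, 6, 23, u, 35), (26, r, 6, 4, u, 31), (26, r, 6, 4, u, 35)}
Projecting to F (6 duplicate(s) eliminated): {31, 35, 40}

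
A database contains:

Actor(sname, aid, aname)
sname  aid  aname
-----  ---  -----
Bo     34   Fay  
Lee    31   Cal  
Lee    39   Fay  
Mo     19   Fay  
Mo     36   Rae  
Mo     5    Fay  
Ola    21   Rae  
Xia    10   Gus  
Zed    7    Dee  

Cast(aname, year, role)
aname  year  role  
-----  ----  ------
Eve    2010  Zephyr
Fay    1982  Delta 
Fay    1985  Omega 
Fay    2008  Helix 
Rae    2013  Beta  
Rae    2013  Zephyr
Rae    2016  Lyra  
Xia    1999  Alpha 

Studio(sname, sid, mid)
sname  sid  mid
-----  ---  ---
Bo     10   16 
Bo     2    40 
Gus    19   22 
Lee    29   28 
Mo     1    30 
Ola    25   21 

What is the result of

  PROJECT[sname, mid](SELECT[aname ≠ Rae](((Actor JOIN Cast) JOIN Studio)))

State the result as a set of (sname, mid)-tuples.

{(Bo, 16), (Bo, 40), (Lee, 28), (Mo, 30)}

Joining Actor and Cast on aname yields {(Bo, 34, Fay, 1982, Delta), (Bo, 34, Fay, 1985, Omega), (Bo, 34, Fay, 2008, Helix), (Lee, 39, Fay, 1982, Delta), (Lee, 39, Fay, 1985, Omega), (Lee, 39, Fay, 2008, Helix), (Mo, 19, Fay, 1982, Delta), (Mo, 19, Fay, 1985, Omega), (Mo, 19, Fay, 2008, Helix), (Mo, 36, Rae, 2013, Beta), (Mo, 36, Rae, 2013, Zephyr), (Mo, 36, Rae, 2016, Lyra), (Mo, 5, Fay, 1982, Delta), (Mo, 5, Fay, 1985, Omega), (Mo, 5, Fay, 2008, Helix), (Ola, 21, Rae, 2013, Beta), (Ola, 21, Rae, 2013, Zephyr), (Ola, 21, Rae, 2016, Lyra)}.
Joining (Actor JOIN Cast) and Studio on sname yields {(Bo, 34, Fay, 1982, Delta, 10, 16), (Bo, 34, Fay, 1982, Delta, 2, 40), (Bo, 34, Fay, 1985, Omega, 10, 16), (Bo, 34, Fay, 1985, Omega, 2, 40), (Bo, 34, Fay, 2008, Helix, 10, 16), (Bo, 34, Fay, 2008, Helix, 2, 40), (Lee, 39, Fay, 1982, Delta, 29, 28), (Lee, 39, Fay, 1985, Omega, 29, 28), (Lee, 39, Fay, 2008, Helix, 29, 28), (Mo, 19, Fay, 1982, Delta, 1, 30), (Mo, 19, Fay, 1985, Omega, 1, 30), (Mo, 19, Fay, 2008, Helix, 1, 30), (Mo, 36, Rae, 2013, Beta, 1, 30), (Mo, 36, Rae, 2013, Zephyr, 1, 30), (Mo, 36, Rae, 2016, Lyra, 1, 30), (Mo, 5, Fay, 1982, Delta, 1, 30), (Mo, 5, Fay, 1985, Omega, 1, 30), (Mo, 5, Fay, 2008, Helix, 1, 30), (Ola, 21, Rae, 2013, Beta, 25, 21), (Ola, 21, Rae, 2013, Zephyr, 25, 21), (Ola, 21, Rae, 2016, Lyra, 25, 21)}.
Selection aname ≠ Rae: {(Bo, 34, Fay, 1982, Delta, 10, 16), (Bo, 34, Fay, 1982, Delta, 2, 40), (Bo, 34, Fay, 1985, Omega, 10, 16), (Bo, 34, Fay, 1985, Omega, 2, 40), (Bo, 34, Fay, 2008, Helix, 10, 16), (Bo, 34, Fay, 2008, Helix, 2, 40), (Lee, 39, Fay, 1982, Delta, 29, 28), (Lee, 39, Fay, 1985, Omega, 29, 28), (Lee, 39, Fay, 2008, Helix, 29, 28), (Mo, 19, Fay, 1982, Delta, 1, 30), (Mo, 19, Fay, 1985, Omega, 1, 30), (Mo, 19, Fay, 2008, Helix, 1, 30), (Mo, 5, Fay, 1982, Delta, 1, 30), (Mo, 5, Fay, 1985, Omega, 1, 30), (Mo, 5, Fay, 2008, Helix, 1, 30)}
Projecting to sname, mid (11 duplicate(s) eliminated): {(Bo, 16), (Bo, 40), (Lee, 28), (Mo, 30)}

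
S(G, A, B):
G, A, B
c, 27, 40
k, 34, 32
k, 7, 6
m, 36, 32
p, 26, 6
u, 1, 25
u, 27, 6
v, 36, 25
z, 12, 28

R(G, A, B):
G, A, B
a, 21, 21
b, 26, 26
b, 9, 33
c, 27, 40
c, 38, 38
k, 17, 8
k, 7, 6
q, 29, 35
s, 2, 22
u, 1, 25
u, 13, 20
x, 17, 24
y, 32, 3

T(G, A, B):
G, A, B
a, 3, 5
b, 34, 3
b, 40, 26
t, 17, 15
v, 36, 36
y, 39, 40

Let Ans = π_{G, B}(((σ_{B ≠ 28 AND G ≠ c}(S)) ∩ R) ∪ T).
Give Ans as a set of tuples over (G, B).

σ[B ≠ 28 AND G ≠ c]: keep tuples satisfying B ≠ 28 AND G ≠ c → {(k, 34, 32), (k, 7, 6), (m, 36, 32), (p, 26, 6), (u, 1, 25), (u, 27, 6), (v, 36, 25)}
Intersection: {(k, 34, 32), (k, 7, 6), (m, 36, 32), (p, 26, 6), (u, 1, 25), (u, 27, 6), (v, 36, 25)} with {(a, 21, 21), (b, 26, 26), (b, 9, 33), (c, 27, 40), (c, 38, 38), (k, 17, 8), (k, 7, 6), (q, 29, 35), (s, 2, 22), (u, 1, 25), (u, 13, 20), (x, 17, 24), (y, 32, 3)} → {(k, 7, 6), (u, 1, 25)}
Union: {(k, 7, 6), (u, 1, 25)} with {(a, 3, 5), (b, 34, 3), (b, 40, 26), (t, 17, 15), (v, 36, 36), (y, 39, 40)} → {(a, 3, 5), (b, 34, 3), (b, 40, 26), (k, 7, 6), (t, 17, 15), (u, 1, 25), (v, 36, 36), (y, 39, 40)}
Projecting to G, B: {(a, 5), (b, 26), (b, 3), (k, 6), (t, 15), (u, 25), (v, 36), (y, 40)}

{(a, 5), (b, 26), (b, 3), (k, 6), (t, 15), (u, 25), (v, 36), (y, 40)}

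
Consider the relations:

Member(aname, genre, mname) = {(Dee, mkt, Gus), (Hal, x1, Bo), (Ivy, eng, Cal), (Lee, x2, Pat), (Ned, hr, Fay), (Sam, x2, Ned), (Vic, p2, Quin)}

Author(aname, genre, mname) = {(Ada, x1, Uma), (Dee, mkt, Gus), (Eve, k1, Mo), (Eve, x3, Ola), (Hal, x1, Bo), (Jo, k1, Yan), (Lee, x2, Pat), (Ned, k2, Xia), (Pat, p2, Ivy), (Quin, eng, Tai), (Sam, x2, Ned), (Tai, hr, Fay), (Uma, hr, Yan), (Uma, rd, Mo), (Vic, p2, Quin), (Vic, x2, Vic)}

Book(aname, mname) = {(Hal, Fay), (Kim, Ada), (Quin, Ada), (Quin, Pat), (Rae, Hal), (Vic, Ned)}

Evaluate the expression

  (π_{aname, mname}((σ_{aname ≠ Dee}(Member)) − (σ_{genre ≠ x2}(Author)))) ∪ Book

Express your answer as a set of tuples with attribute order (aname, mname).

σ[aname ≠ Dee]: keep tuples satisfying aname ≠ Dee → {(Hal, x1, Bo), (Ivy, eng, Cal), (Lee, x2, Pat), (Ned, hr, Fay), (Sam, x2, Ned), (Vic, p2, Quin)}
σ[genre ≠ x2]: keep tuples satisfying genre ≠ x2 → {(Ada, x1, Uma), (Dee, mkt, Gus), (Eve, k1, Mo), (Eve, x3, Ola), (Hal, x1, Bo), (Jo, k1, Yan), (Ned, k2, Xia), (Pat, p2, Ivy), (Quin, eng, Tai), (Tai, hr, Fay), (Uma, hr, Yan), (Uma, rd, Mo), (Vic, p2, Quin)}
Set difference of the two operands is {(Ivy, eng, Cal), (Lee, x2, Pat), (Ned, hr, Fay), (Sam, x2, Ned)}.
Projecting to aname, mname: {(Ivy, Cal), (Lee, Pat), (Ned, Fay), (Sam, Ned)}
Set union of the two operands is {(Hal, Fay), (Ivy, Cal), (Kim, Ada), (Lee, Pat), (Ned, Fay), (Quin, Ada), (Quin, Pat), (Rae, Hal), (Sam, Ned), (Vic, Ned)}.

{(Hal, Fay), (Ivy, Cal), (Kim, Ada), (Lee, Pat), (Ned, Fay), (Quin, Ada), (Quin, Pat), (Rae, Hal), (Sam, Ned), (Vic, Ned)}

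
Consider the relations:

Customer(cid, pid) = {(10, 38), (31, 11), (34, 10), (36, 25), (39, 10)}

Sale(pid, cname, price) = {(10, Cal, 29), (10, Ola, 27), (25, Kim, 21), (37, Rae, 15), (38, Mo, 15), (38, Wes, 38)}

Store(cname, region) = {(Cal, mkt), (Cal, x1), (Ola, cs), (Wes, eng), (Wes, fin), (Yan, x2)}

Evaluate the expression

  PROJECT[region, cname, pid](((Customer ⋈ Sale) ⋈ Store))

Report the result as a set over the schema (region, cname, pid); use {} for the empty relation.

{(cs, Ola, 10), (eng, Wes, 38), (fin, Wes, 38), (mkt, Cal, 10), (x1, Cal, 10)}

Customer ⋈ Sale (natural join on pid): {(10, 38, Mo, 15), (10, 38, Wes, 38), (34, 10, Cal, 29), (34, 10, Ola, 27), (36, 25, Kim, 21), (39, 10, Cal, 29), (39, 10, Ola, 27)}
(Customer ⋈ Sale) ⋈ Store (natural join on cname): {(10, 38, Wes, 38, eng), (10, 38, Wes, 38, fin), (34, 10, Cal, 29, mkt), (34, 10, Cal, 29, x1), (34, 10, Ola, 27, cs), (39, 10, Cal, 29, mkt), (39, 10, Cal, 29, x1), (39, 10, Ola, 27, cs)}
Keep only column(s) region, cname, pid (3 duplicate(s) eliminated): {(cs, Ola, 10), (eng, Wes, 38), (fin, Wes, 38), (mkt, Cal, 10), (x1, Cal, 10)}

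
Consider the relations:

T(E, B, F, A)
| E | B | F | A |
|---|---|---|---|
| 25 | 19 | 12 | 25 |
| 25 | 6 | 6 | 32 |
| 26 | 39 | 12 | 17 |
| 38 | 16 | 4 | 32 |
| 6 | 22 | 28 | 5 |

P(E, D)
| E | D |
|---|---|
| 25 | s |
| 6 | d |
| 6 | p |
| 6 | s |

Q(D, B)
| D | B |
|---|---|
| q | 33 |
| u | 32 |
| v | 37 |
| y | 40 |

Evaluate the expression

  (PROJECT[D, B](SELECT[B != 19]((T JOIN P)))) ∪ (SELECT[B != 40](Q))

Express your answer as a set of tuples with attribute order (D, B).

Natural join on E: {(25, 19, 12, 25, s), (25, 6, 6, 32, s), (6, 22, 28, 5, d), (6, 22, 28, 5, p), (6, 22, 28, 5, s)}
Filtering on B != 19 leaves {(25, 6, 6, 32, s), (6, 22, 28, 5, d), (6, 22, 28, 5, p), (6, 22, 28, 5, s)}.
π_{D, B} gives {(d, 22), (p, 22), (s, 22), (s, 6)}.
Filtering on B != 40 leaves {(q, 33), (u, 32), (v, 37)}.
Taking the union: {(d, 22), (p, 22), (q, 33), (s, 22), (s, 6), (u, 32), (v, 37)}

{(d, 22), (p, 22), (q, 33), (s, 22), (s, 6), (u, 32), (v, 37)}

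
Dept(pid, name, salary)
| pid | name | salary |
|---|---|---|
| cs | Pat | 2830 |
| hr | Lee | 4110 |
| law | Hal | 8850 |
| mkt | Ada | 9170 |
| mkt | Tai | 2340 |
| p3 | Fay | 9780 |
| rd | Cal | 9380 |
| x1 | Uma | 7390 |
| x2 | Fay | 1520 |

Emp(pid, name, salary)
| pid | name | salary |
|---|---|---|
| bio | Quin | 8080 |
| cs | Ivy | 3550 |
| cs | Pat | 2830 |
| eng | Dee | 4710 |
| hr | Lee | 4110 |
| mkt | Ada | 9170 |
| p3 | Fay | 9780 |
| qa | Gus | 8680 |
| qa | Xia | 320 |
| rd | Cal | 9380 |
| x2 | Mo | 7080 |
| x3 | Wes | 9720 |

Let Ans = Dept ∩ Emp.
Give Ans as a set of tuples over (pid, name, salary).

{(cs, Pat, 2830), (hr, Lee, 4110), (mkt, Ada, 9170), (p3, Fay, 9780), (rd, Cal, 9380)}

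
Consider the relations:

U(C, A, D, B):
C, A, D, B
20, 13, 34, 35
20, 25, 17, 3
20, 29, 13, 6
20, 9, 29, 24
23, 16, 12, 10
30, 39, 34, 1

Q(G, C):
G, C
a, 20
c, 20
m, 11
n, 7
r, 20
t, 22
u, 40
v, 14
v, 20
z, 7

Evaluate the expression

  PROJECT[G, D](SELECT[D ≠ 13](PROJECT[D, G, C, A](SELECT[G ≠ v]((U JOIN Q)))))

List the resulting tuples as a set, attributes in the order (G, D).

{(a, 17), (a, 29), (a, 34), (c, 17), (c, 29), (c, 34), (r, 17), (r, 29), (r, 34)}

U ⋈ Q (natural join on C): {(20, 13, 34, 35, a), (20, 13, 34, 35, c), (20, 13, 34, 35, r), (20, 13, 34, 35, v), (20, 25, 17, 3, a), (20, 25, 17, 3, c), (20, 25, 17, 3, r), (20, 25, 17, 3, v), (20, 29, 13, 6, a), (20, 29, 13, 6, c), (20, 29, 13, 6, r), (20, 29, 13, 6, v), (20, 9, 29, 24, a), (20, 9, 29, 24, c), (20, 9, 29, 24, r), (20, 9, 29, 24, v)}
Apply σ_{G ≠ v}; surviving tuples: {(20, 13, 34, 35, a), (20, 13, 34, 35, c), (20, 13, 34, 35, r), (20, 25, 17, 3, a), (20, 25, 17, 3, c), (20, 25, 17, 3, r), (20, 29, 13, 6, a), (20, 29, 13, 6, c), (20, 29, 13, 6, r), (20, 9, 29, 24, a), (20, 9, 29, 24, c), (20, 9, 29, 24, r)}
Projecting to D, G, C, A: {(13, a, 20, 29), (13, c, 20, 29), (13, r, 20, 29), (17, a, 20, 25), (17, c, 20, 25), (17, r, 20, 25), (29, a, 20, 9), (29, c, 20, 9), (29, r, 20, 9), (34, a, 20, 13), (34, c, 20, 13), (34, r, 20, 13)}
Apply σ_{D ≠ 13}; surviving tuples: {(17, a, 20, 25), (17, c, 20, 25), (17, r, 20, 25), (29, a, 20, 9), (29, c, 20, 9), (29, r, 20, 9), (34, a, 20, 13), (34, c, 20, 13), (34, r, 20, 13)}
Projecting to G, D: {(a, 17), (a, 29), (a, 34), (c, 17), (c, 29), (c, 34), (r, 17), (r, 29), (r, 34)}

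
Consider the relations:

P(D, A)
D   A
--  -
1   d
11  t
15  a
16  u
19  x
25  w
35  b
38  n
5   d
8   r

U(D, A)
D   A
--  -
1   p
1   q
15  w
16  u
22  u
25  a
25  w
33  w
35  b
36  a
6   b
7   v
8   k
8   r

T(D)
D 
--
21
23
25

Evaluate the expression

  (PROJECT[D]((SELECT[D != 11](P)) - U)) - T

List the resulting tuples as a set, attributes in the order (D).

σ[D != 11]: keep tuples satisfying D != 11 → {(1, d), (15, a), (16, u), (19, x), (25, w), (35, b), (38, n), (5, d), (8, r)}
Set difference of the two operands is {(1, d), (15, a), (19, x), (38, n), (5, d)}.
π_{D} gives {1, 15, 19, 38, 5}.
Set difference of the two operands is {1, 15, 19, 38, 5}.

{1, 15, 19, 38, 5}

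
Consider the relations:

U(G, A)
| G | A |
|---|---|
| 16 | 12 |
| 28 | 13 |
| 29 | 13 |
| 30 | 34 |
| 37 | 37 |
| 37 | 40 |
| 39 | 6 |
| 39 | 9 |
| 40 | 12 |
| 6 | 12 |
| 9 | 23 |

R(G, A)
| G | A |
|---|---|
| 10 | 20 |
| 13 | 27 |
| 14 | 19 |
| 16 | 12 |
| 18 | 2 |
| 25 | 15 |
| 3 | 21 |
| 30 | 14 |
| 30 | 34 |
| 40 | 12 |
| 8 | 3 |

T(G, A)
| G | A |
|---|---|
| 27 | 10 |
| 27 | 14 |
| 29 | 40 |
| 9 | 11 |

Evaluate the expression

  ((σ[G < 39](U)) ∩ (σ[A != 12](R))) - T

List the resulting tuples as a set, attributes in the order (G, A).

{(30, 34)}

σ[G < 39]: keep tuples satisfying G < 39 → {(16, 12), (28, 13), (29, 13), (30, 34), (37, 37), (37, 40), (6, 12), (9, 23)}
σ[A != 12]: keep tuples satisfying A != 12 → {(10, 20), (13, 27), (14, 19), (18, 2), (25, 15), (3, 21), (30, 14), (30, 34), (8, 3)}
Taking the intersection: {(30, 34)}
Taking the difference: {(30, 34)}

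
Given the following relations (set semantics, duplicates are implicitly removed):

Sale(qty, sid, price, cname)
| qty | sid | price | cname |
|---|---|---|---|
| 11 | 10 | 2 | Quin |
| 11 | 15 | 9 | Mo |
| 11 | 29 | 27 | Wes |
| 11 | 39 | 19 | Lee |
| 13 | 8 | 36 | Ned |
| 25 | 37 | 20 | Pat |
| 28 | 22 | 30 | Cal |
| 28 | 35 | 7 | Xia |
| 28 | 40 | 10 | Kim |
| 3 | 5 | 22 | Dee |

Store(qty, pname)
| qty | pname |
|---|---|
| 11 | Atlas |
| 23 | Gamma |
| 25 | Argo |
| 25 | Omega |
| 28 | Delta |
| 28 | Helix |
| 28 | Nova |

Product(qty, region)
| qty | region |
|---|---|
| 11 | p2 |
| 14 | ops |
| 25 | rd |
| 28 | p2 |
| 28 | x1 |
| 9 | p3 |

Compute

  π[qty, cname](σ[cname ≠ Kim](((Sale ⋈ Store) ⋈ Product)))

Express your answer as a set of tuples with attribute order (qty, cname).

Joining Sale and Store on qty yields {(11, 10, 2, Quin, Atlas), (11, 15, 9, Mo, Atlas), (11, 29, 27, Wes, Atlas), (11, 39, 19, Lee, Atlas), (25, 37, 20, Pat, Argo), (25, 37, 20, Pat, Omega), (28, 22, 30, Cal, Delta), (28, 22, 30, Cal, Helix), (28, 22, 30, Cal, Nova), (28, 35, 7, Xia, Delta), (28, 35, 7, Xia, Helix), (28, 35, 7, Xia, Nova), (28, 40, 10, Kim, Delta), (28, 40, 10, Kim, Helix), (28, 40, 10, Kim, Nova)}.
Joining (Sale ⋈ Store) and Product on qty yields {(11, 10, 2, Quin, Atlas, p2), (11, 15, 9, Mo, Atlas, p2), (11, 29, 27, Wes, Atlas, p2), (11, 39, 19, Lee, Atlas, p2), (25, 37, 20, Pat, Argo, rd), (25, 37, 20, Pat, Omega, rd), (28, 22, 30, Cal, Delta, p2), (28, 22, 30, Cal, Delta, x1), (28, 22, 30, Cal, Helix, p2), (28, 22, 30, Cal, Helix, x1), (28, 22, 30, Cal, Nova, p2), (28, 22, 30, Cal, Nova, x1), (28, 35, 7, Xia, Delta, p2), (28, 35, 7, Xia, Delta, x1), (28, 35, 7, Xia, Helix, p2), (28, 35, 7, Xia, Helix, x1), (28, 35, 7, Xia, Nova, p2), (28, 35, 7, Xia, Nova, x1), (28, 40, 10, Kim, Delta, p2), (28, 40, 10, Kim, Delta, x1), (28, 40, 10, Kim, Helix, p2), (28, 40, 10, Kim, Helix, x1), (28, 40, 10, Kim, Nova, p2), (28, 40, 10, Kim, Nova, x1)}.
Apply σ_{cname ≠ Kim}; surviving tuples: {(11, 10, 2, Quin, Atlas, p2), (11, 15, 9, Mo, Atlas, p2), (11, 29, 27, Wes, Atlas, p2), (11, 39, 19, Lee, Atlas, p2), (25, 37, 20, Pat, Argo, rd), (25, 37, 20, Pat, Omega, rd), (28, 22, 30, Cal, Delta, p2), (28, 22, 30, Cal, Delta, x1), (28, 22, 30, Cal, Helix, p2), (28, 22, 30, Cal, Helix, x1), (28, 22, 30, Cal, Nova, p2), (28, 22, 30, Cal, Nova, x1), (28, 35, 7, Xia, Delta, p2), (28, 35, 7, Xia, Delta, x1), (28, 35, 7, Xia, Helix, p2), (28, 35, 7, Xia, Helix, x1), (28, 35, 7, Xia, Nova, p2), (28, 35, 7, Xia, Nova, x1)}
π_{qty, cname} gives {(11, Lee), (11, Mo), (11, Quin), (11, Wes), (25, Pat), (28, Cal), (28, Xia)} (11 duplicate(s) eliminated).

{(11, Lee), (11, Mo), (11, Quin), (11, Wes), (25, Pat), (28, Cal), (28, Xia)}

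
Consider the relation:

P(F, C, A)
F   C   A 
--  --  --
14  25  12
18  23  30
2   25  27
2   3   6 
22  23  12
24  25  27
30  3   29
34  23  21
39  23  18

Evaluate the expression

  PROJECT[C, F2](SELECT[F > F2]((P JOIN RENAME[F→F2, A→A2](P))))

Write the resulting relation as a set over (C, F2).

ρ[F→F2, A→A2]: schema becomes (F2, C, A2); tuples unchanged.
Natural join on C: {(14, 25, 12, 14, 12), (14, 25, 12, 2, 27), (14, 25, 12, 24, 27), (18, 23, 30, 18, 30), (18, 23, 30, 22, 12), (18, 23, 30, 34, 21), (18, 23, 30, 39, 18), (2, 25, 27, 14, 12), (2, 25, 27, 2, 27), (2, 25, 27, 24, 27), (2, 3, 6, 2, 6), (2, 3, 6, 30, 29), (22, 23, 12, 18, 30), (22, 23, 12, 22, 12), (22, 23, 12, 34, 21), (22, 23, 12, 39, 18), (24, 25, 27, 14, 12), (24, 25, 27, 2, 27), (24, 25, 27, 24, 27), (30, 3, 29, 2, 6), (30, 3, 29, 30, 29), (34, 23, 21, 18, 30), (34, 23, 21, 22, 12), (34, 23, 21, 34, 21), (34, 23, 21, 39, 18), (39, 23, 18, 18, 30), (39, 23, 18, 22, 12), (39, 23, 18, 34, 21), (39, 23, 18, 39, 18)}
σ[F > F2]: keep tuples satisfying F > F2 → {(14, 25, 12, 2, 27), (22, 23, 12, 18, 30), (24, 25, 27, 14, 12), (24, 25, 27, 2, 27), (30, 3, 29, 2, 6), (34, 23, 21, 18, 30), (34, 23, 21, 22, 12), (39, 23, 18, 18, 30), (39, 23, 18, 22, 12), (39, 23, 18, 34, 21)}
π[C, F2]: project onto (C, F2) (4 duplicate(s) eliminated) → {(23, 18), (23, 22), (23, 34), (25, 14), (25, 2), (3, 2)}

{(23, 18), (23, 22), (23, 34), (25, 14), (25, 2), (3, 2)}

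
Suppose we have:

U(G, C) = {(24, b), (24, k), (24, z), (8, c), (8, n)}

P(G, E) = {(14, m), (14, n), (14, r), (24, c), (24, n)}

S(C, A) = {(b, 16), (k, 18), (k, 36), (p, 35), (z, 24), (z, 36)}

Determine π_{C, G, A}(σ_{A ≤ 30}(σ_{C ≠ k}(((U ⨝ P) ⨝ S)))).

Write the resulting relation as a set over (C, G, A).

{(b, 24, 16), (z, 24, 24)}

Natural join on G: {(24, b, c), (24, b, n), (24, k, c), (24, k, n), (24, z, c), (24, z, n)}
Natural join on C: {(24, b, c, 16), (24, b, n, 16), (24, k, c, 18), (24, k, c, 36), (24, k, n, 18), (24, k, n, 36), (24, z, c, 24), (24, z, c, 36), (24, z, n, 24), (24, z, n, 36)}
Apply σ_{C ≠ k}; surviving tuples: {(24, b, c, 16), (24, b, n, 16), (24, z, c, 24), (24, z, c, 36), (24, z, n, 24), (24, z, n, 36)}
Apply σ_{A ≤ 30}; surviving tuples: {(24, b, c, 16), (24, b, n, 16), (24, z, c, 24), (24, z, n, 24)}
π[C, G, A]: project onto (C, G, A) (2 duplicate(s) eliminated) → {(b, 24, 16), (z, 24, 24)}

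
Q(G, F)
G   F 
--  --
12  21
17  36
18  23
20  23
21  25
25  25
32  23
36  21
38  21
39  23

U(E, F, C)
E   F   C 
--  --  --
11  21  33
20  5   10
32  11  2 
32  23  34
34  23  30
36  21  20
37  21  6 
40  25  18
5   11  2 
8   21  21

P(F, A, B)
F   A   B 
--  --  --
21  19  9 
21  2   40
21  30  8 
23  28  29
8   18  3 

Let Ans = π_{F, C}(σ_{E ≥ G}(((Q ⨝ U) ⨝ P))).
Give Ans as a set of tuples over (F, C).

Q ⋈ U (natural join on F): {(12, 21, 11, 33), (12, 21, 36, 20), (12, 21, 37, 6), (12, 21, 8, 21), (18, 23, 32, 34), (18, 23, 34, 30), (20, 23, 32, 34), (20, 23, 34, 30), (21, 25, 40, 18), (25, 25, 40, 18), (32, 23, 32, 34), (32, 23, 34, 30), (36, 21, 11, 33), (36, 21, 36, 20), (36, 21, 37, 6), (36, 21, 8, 21), (38, 21, 11, 33), (38, 21, 36, 20), (38, 21, 37, 6), (38, 21, 8, 21), (39, 23, 32, 34), (39, 23, 34, 30)}
(Q ⨝ U) ⋈ P (natural join on F): {(12, 21, 11, 33, 19, 9), (12, 21, 11, 33, 2, 40), (12, 21, 11, 33, 30, 8), (12, 21, 36, 20, 19, 9), (12, 21, 36, 20, 2, 40), (12, 21, 36, 20, 30, 8), (12, 21, 37, 6, 19, 9), (12, 21, 37, 6, 2, 40), (12, 21, 37, 6, 30, 8), (12, 21, 8, 21, 19, 9), (12, 21, 8, 21, 2, 40), (12, 21, 8, 21, 30, 8), (18, 23, 32, 34, 28, 29), (18, 23, 34, 30, 28, 29), (20, 23, 32, 34, 28, 29), (20, 23, 34, 30, 28, 29), (32, 23, 32, 34, 28, 29), (32, 23, 34, 30, 28, 29), (36, 21, 11, 33, 19, 9), (36, 21, 11, 33, 2, 40), (36, 21, 11, 33, 30, 8), (36, 21, 36, 20, 19, 9), (36, 21, 36, 20, 2, 40), (36, 21, 36, 20, 30, 8), (36, 21, 37, 6, 19, 9), (36, 21, 37, 6, 2, 40), (36, 21, 37, 6, 30, 8), (36, 21, 8, 21, 19, 9), (36, 21, 8, 21, 2, 40), (36, 21, 8, 21, 30, 8), (38, 21, 11, 33, 19, 9), (38, 21, 11, 33, 2, 40), (38, 21, 11, 33, 30, 8), (38, 21, 36, 20, 19, 9), (38, 21, 36, 20, 2, 40), (38, 21, 36, 20, 30, 8), (38, 21, 37, 6, 19, 9), (38, 21, 37, 6, 2, 40), (38, 21, 37, 6, 30, 8), (38, 21, 8, 21, 19, 9), (38, 21, 8, 21, 2, 40), (38, 21, 8, 21, 30, 8), (39, 23, 32, 34, 28, 29), (39, 23, 34, 30, 28, 29)}
Filtering on E ≥ G leaves {(12, 21, 36, 20, 19, 9), (12, 21, 36, 20, 2, 40), (12, 21, 36, 20, 30, 8), (12, 21, 37, 6, 19, 9), (12, 21, 37, 6, 2, 40), (12, 21, 37, 6, 30, 8), (18, 23, 32, 34, 28, 29), (18, 23, 34, 30, 28, 29), (20, 23, 32, 34, 28, 29), (20, 23, 34, 30, 28, 29), (32, 23, 32, 34, 28, 29), (32, 23, 34, 30, 28, 29), (36, 21, 36, 20, 19, 9), (36, 21, 36, 20, 2, 40), (36, 21, 36, 20, 30, 8), (36, 21, 37, 6, 19, 9), (36, 21, 37, 6, 2, 40), (36, 21, 37, 6, 30, 8)}.
Projecting to F, C (14 duplicate(s) eliminated): {(21, 20), (21, 6), (23, 30), (23, 34)}

{(21, 20), (21, 6), (23, 30), (23, 34)}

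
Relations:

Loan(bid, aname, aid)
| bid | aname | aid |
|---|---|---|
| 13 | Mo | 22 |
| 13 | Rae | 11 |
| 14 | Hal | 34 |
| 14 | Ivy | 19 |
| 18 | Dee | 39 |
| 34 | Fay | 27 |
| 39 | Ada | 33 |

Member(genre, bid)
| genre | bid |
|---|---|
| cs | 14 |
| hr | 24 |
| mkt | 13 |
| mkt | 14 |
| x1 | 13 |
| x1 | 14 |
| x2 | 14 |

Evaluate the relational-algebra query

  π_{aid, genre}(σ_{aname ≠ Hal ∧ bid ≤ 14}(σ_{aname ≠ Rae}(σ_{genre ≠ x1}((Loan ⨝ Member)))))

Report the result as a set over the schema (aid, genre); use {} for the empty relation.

Natural join on bid: {(13, Mo, 22, mkt), (13, Mo, 22, x1), (13, Rae, 11, mkt), (13, Rae, 11, x1), (14, Hal, 34, cs), (14, Hal, 34, mkt), (14, Hal, 34, x1), (14, Hal, 34, x2), (14, Ivy, 19, cs), (14, Ivy, 19, mkt), (14, Ivy, 19, x1), (14, Ivy, 19, x2)}
Selection genre ≠ x1: {(13, Mo, 22, mkt), (13, Rae, 11, mkt), (14, Hal, 34, cs), (14, Hal, 34, mkt), (14, Hal, 34, x2), (14, Ivy, 19, cs), (14, Ivy, 19, mkt), (14, Ivy, 19, x2)}
Selection aname ≠ Rae: {(13, Mo, 22, mkt), (14, Hal, 34, cs), (14, Hal, 34, mkt), (14, Hal, 34, x2), (14, Ivy, 19, cs), (14, Ivy, 19, mkt), (14, Ivy, 19, x2)}
Selection aname ≠ Hal ∧ bid ≤ 14: {(13, Mo, 22, mkt), (14, Ivy, 19, cs), (14, Ivy, 19, mkt), (14, Ivy, 19, x2)}
Keep only column(s) aid, genre: {(19, cs), (19, mkt), (19, x2), (22, mkt)}

{(19, cs), (19, mkt), (19, x2), (22, mkt)}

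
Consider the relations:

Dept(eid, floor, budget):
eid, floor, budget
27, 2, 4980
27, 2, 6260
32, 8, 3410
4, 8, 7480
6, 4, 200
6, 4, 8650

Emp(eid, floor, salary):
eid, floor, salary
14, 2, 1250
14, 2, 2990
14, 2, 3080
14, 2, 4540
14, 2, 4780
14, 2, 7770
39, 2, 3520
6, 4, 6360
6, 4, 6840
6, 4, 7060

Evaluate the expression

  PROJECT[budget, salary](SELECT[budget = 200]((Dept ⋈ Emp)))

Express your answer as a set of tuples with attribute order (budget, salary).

Joining Dept and Emp on eid, floor yields {(6, 4, 200, 6360), (6, 4, 200, 6840), (6, 4, 200, 7060), (6, 4, 8650, 6360), (6, 4, 8650, 6840), (6, 4, 8650, 7060)}.
Selection budget = 200: {(6, 4, 200, 6360), (6, 4, 200, 6840), (6, 4, 200, 7060)}
π[budget, salary]: project onto (budget, salary) → {(200, 6360), (200, 6840), (200, 7060)}

{(200, 6360), (200, 6840), (200, 7060)}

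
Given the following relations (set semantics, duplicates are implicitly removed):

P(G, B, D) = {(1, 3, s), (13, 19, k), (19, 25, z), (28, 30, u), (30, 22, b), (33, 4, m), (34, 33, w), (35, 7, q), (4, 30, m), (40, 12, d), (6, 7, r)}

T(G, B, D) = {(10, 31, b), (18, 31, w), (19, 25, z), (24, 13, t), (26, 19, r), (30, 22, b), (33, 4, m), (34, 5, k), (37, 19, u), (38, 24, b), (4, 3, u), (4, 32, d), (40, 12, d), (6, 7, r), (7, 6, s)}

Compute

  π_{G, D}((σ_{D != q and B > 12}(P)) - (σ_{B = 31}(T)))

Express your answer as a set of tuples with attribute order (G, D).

{(13, k), (19, z), (28, u), (30, b), (34, w), (4, m)}

Apply σ_{D != q and B > 12}; surviving tuples: {(13, 19, k), (19, 25, z), (28, 30, u), (30, 22, b), (34, 33, w), (4, 30, m)}
Apply σ_{B = 31}; surviving tuples: {(10, 31, b), (18, 31, w)}
Difference: {(13, 19, k), (19, 25, z), (28, 30, u), (30, 22, b), (34, 33, w), (4, 30, m)} with {(10, 31, b), (18, 31, w)} → {(13, 19, k), (19, 25, z), (28, 30, u), (30, 22, b), (34, 33, w), (4, 30, m)}
Projecting to G, D: {(13, k), (19, z), (28, u), (30, b), (34, w), (4, m)}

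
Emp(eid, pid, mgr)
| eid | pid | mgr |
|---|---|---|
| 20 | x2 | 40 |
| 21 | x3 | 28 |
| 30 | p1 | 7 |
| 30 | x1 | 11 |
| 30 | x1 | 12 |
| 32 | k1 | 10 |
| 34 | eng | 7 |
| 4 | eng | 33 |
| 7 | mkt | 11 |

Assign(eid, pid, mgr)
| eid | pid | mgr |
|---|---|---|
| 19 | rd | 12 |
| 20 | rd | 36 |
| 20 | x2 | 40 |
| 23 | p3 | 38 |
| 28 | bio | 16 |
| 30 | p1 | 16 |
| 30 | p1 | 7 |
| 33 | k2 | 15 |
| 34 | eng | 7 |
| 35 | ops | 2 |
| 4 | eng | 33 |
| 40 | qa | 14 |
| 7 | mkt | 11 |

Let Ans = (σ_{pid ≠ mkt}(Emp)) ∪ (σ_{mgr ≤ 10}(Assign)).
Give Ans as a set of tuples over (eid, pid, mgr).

{(20, x2, 40), (21, x3, 28), (30, p1, 7), (30, x1, 11), (30, x1, 12), (32, k1, 10), (34, eng, 7), (35, ops, 2), (4, eng, 33)}

σ[pid ≠ mkt]: keep tuples satisfying pid ≠ mkt → {(20, x2, 40), (21, x3, 28), (30, p1, 7), (30, x1, 11), (30, x1, 12), (32, k1, 10), (34, eng, 7), (4, eng, 33)}
σ[mgr ≤ 10]: keep tuples satisfying mgr ≤ 10 → {(30, p1, 7), (34, eng, 7), (35, ops, 2)}
Taking the union: {(20, x2, 40), (21, x3, 28), (30, p1, 7), (30, x1, 11), (30, x1, 12), (32, k1, 10), (34, eng, 7), (35, ops, 2), (4, eng, 33)}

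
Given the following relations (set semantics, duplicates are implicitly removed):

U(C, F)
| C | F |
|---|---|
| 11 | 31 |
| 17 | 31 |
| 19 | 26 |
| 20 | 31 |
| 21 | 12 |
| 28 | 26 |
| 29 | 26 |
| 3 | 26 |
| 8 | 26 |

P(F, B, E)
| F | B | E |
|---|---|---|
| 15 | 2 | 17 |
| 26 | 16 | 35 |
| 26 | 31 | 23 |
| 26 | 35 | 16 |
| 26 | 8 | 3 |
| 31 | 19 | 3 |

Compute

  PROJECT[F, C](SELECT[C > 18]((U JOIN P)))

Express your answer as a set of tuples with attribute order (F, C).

{(26, 19), (26, 28), (26, 29), (31, 20)}

Natural join on F: {(11, 31, 19, 3), (17, 31, 19, 3), (19, 26, 16, 35), (19, 26, 31, 23), (19, 26, 35, 16), (19, 26, 8, 3), (20, 31, 19, 3), (28, 26, 16, 35), (28, 26, 31, 23), (28, 26, 35, 16), (28, 26, 8, 3), (29, 26, 16, 35), (29, 26, 31, 23), (29, 26, 35, 16), (29, 26, 8, 3), (3, 26, 16, 35), (3, 26, 31, 23), (3, 26, 35, 16), (3, 26, 8, 3), (8, 26, 16, 35), (8, 26, 31, 23), (8, 26, 35, 16), (8, 26, 8, 3)}
Filtering on C > 18 leaves {(19, 26, 16, 35), (19, 26, 31, 23), (19, 26, 35, 16), (19, 26, 8, 3), (20, 31, 19, 3), (28, 26, 16, 35), (28, 26, 31, 23), (28, 26, 35, 16), (28, 26, 8, 3), (29, 26, 16, 35), (29, 26, 31, 23), (29, 26, 35, 16), (29, 26, 8, 3)}.
π[F, C]: project onto (F, C) (9 duplicate(s) eliminated) → {(26, 19), (26, 28), (26, 29), (31, 20)}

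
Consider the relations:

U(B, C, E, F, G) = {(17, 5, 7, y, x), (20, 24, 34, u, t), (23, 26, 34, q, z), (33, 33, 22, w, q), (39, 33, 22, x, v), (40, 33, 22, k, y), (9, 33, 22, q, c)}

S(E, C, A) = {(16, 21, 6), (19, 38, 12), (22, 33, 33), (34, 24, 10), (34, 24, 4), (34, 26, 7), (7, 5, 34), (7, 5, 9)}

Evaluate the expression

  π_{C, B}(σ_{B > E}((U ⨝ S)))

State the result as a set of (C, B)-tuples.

Natural join on C, E: {(17, 5, 7, y, x, 34), (17, 5, 7, y, x, 9), (20, 24, 34, u, t, 10), (20, 24, 34, u, t, 4), (23, 26, 34, q, z, 7), (33, 33, 22, w, q, 33), (39, 33, 22, x, v, 33), (40, 33, 22, k, y, 33), (9, 33, 22, q, c, 33)}
Apply σ_{B > E}; surviving tuples: {(17, 5, 7, y, x, 34), (17, 5, 7, y, x, 9), (33, 33, 22, w, q, 33), (39, 33, 22, x, v, 33), (40, 33, 22, k, y, 33)}
Projecting to C, B (1 duplicate(s) eliminated): {(33, 33), (33, 39), (33, 40), (5, 17)}

{(33, 33), (33, 39), (33, 40), (5, 17)}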